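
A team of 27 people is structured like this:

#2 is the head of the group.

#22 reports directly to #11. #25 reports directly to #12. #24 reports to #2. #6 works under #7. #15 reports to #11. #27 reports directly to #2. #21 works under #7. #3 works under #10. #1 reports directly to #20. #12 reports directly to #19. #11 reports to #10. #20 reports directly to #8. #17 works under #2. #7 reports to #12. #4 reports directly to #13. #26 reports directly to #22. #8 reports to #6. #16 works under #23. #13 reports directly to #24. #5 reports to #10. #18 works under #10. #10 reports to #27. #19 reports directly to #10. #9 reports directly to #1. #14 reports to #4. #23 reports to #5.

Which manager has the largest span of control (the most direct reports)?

#10

Direct-report counts: #2 has 3; #24 has 1; #13 has 1; #4 has 1; #27 has 1; #10 has 5; #5 has 1; #23 has 1; #19 has 1; #12 has 2; #7 has 2; #6 has 1; #8 has 1; #20 has 1; #1 has 1; #11 has 2; #22 has 1. The largest is 5, held by #10.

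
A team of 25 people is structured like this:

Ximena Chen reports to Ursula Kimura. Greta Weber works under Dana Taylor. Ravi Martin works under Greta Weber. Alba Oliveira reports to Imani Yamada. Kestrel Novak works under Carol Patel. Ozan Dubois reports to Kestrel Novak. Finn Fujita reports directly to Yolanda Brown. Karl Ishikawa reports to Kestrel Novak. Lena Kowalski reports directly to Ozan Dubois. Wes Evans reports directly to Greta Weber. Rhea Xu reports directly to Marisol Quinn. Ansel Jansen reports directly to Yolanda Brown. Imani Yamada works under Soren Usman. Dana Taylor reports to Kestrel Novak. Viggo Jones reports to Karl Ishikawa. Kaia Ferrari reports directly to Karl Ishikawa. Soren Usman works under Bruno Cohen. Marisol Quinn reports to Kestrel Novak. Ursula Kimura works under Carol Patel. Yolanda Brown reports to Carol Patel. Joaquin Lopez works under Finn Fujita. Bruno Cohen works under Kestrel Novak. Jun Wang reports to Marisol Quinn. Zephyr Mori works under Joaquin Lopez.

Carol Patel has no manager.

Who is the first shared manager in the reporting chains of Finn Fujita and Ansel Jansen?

Finn Fujita's chain of managers is Yolanda Brown, Carol Patel. Ansel Jansen's chain of managers is Yolanda Brown, Carol Patel. The first manager that appears in both chains is Yolanda Brown.

Yolanda Brown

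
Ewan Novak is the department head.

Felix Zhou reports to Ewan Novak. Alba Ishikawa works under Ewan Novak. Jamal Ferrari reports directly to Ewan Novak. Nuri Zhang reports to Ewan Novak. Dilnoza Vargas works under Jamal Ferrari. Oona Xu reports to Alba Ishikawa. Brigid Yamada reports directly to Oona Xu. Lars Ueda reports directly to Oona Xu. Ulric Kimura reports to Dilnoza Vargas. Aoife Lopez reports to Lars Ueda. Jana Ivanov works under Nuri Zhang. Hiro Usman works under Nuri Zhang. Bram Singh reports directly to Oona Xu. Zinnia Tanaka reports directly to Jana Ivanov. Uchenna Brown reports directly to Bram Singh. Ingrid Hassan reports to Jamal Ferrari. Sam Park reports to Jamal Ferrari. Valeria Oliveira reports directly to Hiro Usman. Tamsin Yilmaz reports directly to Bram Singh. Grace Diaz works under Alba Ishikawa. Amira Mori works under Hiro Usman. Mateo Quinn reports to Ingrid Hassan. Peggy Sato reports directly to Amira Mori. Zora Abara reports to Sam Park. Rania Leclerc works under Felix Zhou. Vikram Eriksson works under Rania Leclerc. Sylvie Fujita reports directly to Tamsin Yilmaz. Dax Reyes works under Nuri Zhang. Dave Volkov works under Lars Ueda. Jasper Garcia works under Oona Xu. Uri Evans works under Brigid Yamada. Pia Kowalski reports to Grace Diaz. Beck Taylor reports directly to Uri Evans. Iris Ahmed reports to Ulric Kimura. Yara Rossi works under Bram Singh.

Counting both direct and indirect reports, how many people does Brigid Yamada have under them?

2

Brigid Yamada directly manages Uri Evans. Under Uri Evans: Beck Taylor (1). That's 2 in total.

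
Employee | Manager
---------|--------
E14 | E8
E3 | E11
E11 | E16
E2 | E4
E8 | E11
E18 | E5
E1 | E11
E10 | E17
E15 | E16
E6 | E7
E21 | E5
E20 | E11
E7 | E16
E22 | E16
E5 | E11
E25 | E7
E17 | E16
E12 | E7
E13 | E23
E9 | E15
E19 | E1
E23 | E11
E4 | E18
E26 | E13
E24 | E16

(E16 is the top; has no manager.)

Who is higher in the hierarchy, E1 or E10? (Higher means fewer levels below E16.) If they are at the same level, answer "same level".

Both E1 and E10 are 2 levels below E16.

same level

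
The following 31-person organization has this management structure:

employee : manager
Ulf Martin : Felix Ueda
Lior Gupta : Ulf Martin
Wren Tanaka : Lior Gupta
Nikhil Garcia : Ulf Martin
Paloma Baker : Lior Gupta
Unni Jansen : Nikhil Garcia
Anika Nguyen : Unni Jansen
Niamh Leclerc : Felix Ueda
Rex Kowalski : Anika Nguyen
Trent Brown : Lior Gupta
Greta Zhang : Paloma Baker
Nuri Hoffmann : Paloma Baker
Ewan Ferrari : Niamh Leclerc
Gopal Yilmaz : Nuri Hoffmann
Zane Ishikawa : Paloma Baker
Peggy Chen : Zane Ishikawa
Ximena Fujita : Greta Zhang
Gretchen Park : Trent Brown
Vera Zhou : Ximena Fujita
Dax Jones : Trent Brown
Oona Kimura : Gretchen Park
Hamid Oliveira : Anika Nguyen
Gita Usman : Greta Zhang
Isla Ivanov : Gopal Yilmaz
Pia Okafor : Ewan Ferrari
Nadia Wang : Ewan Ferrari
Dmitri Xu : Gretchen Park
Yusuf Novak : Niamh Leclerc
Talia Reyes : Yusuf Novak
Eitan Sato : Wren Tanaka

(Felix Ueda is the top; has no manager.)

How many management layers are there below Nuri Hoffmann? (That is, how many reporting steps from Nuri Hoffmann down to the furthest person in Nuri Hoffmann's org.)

2

The longest chain under Nuri Hoffmann runs Nuri Hoffmann → Gopal Yilmaz → Isla Ivanov, which is 2 levels below Nuri Hoffmann.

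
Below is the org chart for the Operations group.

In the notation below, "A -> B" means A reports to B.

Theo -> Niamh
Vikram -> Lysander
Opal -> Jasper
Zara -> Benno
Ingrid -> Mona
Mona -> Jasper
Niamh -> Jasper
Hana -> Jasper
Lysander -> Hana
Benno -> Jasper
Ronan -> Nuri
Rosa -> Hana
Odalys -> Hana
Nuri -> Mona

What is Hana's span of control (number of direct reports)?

Hana directly manages Lysander, Rosa, Odalys. That is 3 direct reports.

3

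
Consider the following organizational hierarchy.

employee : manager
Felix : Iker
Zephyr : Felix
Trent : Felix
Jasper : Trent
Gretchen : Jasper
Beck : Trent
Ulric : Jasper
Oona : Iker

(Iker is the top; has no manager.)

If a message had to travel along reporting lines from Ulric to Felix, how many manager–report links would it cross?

3

Ulric is in Felix's organization: the chain from Ulric up to Felix is Ulric → Jasper → Trent → Felix, which is 3 links.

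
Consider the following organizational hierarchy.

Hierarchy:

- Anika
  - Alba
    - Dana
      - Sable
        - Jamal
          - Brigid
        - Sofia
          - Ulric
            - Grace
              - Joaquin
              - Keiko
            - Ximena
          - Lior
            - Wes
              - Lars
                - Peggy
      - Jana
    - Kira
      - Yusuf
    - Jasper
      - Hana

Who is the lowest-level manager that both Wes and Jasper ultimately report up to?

Alba

Wes's chain of managers is Lior, Sofia, Sable, Dana, Alba, Anika. Jasper's chain of managers is Alba, Anika. The first manager that appears in both chains is Alba.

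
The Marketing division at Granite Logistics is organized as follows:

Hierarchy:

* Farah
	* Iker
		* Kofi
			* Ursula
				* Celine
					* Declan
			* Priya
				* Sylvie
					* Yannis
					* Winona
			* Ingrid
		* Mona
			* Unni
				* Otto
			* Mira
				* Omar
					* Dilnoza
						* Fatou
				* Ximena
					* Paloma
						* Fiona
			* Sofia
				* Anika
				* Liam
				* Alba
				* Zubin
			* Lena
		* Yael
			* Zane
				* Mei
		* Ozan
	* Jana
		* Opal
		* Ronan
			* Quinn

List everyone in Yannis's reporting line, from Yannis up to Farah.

Yannis -> Sylvie -> Priya -> Kofi -> Iker -> Farah

Yannis reports to Sylvie. Sylvie reports to Priya. Priya reports to Kofi. Kofi reports to Iker. Iker reports to Farah. Farah is at the top.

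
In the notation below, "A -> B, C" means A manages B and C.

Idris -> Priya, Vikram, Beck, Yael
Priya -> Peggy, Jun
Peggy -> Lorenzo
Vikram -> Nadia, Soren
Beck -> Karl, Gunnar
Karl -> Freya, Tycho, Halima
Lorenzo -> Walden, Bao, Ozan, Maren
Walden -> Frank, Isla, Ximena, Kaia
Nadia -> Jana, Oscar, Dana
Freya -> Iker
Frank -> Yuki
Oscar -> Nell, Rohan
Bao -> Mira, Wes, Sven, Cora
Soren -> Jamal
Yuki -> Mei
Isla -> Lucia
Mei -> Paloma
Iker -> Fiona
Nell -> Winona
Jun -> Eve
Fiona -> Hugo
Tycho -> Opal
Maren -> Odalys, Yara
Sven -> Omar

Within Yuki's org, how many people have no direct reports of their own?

1

The only person in Yuki's organization with no one reporting to them is Paloma. That is 1.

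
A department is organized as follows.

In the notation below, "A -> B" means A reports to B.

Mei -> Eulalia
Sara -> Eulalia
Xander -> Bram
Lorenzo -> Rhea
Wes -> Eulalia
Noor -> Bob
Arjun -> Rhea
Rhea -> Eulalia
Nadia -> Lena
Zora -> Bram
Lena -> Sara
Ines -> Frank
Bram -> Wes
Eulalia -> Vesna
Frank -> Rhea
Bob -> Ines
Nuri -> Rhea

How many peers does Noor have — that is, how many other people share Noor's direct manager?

0

Noor reports to Bob, and Bob has no other direct reports. Noor has 0 peers.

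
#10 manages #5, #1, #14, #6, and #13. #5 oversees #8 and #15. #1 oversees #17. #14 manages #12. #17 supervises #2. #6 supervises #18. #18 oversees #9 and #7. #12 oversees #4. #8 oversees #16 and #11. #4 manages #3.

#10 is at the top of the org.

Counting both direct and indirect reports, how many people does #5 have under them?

#5 directly manages #8, #15. Under #8: #11, #16 (2). #15 has no reports. So #5's organization is 2 direct reports plus everyone under them: 3 + 1 = 4.

4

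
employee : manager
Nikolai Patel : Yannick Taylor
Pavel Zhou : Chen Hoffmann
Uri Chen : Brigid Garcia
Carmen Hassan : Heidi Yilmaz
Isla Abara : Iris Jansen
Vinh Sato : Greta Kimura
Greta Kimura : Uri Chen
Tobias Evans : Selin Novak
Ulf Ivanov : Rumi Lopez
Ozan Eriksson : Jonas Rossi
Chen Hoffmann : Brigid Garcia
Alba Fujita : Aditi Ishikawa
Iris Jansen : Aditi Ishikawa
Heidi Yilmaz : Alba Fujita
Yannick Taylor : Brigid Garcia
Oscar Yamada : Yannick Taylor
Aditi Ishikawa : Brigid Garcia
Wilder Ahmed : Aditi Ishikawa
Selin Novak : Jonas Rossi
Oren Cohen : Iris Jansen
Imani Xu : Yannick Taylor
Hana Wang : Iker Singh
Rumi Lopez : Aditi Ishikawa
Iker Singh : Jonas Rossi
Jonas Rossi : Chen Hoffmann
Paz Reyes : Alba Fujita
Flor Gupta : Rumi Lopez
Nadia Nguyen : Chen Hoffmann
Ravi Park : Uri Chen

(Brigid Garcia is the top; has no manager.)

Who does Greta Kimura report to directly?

Greta Kimura reports directly to Uri Chen.

Uri Chen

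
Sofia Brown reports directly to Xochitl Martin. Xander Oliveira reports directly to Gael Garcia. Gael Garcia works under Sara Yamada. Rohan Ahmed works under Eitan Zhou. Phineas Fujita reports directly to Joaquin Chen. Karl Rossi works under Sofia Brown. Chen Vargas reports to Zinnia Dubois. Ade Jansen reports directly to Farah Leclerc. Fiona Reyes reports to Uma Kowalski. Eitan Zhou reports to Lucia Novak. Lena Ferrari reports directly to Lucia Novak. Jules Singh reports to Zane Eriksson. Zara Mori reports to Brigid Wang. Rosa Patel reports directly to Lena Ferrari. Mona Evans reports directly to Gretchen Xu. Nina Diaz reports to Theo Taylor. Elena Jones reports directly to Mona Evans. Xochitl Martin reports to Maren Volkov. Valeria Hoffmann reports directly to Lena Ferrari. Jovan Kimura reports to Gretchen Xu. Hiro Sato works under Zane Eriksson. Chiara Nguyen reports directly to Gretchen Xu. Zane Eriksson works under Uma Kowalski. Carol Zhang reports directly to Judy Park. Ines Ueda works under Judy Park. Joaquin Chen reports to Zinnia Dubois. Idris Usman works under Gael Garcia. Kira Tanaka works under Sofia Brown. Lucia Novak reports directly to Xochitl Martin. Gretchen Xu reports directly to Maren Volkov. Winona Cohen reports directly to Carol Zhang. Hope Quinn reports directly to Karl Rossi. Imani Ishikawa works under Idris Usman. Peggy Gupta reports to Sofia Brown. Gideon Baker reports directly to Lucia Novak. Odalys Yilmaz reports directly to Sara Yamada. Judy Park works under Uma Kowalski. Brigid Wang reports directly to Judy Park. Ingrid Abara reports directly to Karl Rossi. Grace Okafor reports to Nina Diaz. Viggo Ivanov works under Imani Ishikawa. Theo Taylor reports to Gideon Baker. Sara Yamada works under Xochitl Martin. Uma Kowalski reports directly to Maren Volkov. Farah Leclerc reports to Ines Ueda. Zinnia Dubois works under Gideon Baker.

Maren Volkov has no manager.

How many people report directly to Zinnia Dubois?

2

Zinnia Dubois directly manages Joaquin Chen, Chen Vargas. That is 2 direct reports.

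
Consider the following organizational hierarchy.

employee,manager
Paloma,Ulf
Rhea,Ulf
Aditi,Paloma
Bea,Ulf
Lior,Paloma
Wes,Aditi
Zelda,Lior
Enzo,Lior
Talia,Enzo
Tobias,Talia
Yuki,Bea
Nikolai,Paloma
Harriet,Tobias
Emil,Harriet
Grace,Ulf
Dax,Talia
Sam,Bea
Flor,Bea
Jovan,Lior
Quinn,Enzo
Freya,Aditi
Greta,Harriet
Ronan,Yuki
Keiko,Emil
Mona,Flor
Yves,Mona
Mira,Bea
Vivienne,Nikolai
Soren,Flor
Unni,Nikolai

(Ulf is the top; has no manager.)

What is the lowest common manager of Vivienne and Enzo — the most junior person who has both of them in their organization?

Paloma

Vivienne's chain of managers is Nikolai, Paloma, Ulf. Enzo's chain of managers is Lior, Paloma, Ulf. The first manager that appears in both chains is Paloma.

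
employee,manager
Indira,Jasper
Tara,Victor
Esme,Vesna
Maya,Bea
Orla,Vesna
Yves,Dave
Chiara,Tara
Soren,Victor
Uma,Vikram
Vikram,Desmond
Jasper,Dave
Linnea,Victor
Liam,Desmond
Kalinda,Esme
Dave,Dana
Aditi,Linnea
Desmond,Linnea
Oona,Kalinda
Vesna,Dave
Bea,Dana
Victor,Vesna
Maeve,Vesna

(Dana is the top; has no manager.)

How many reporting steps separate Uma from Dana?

7

Chain from Uma up to Dana: Uma → Vikram → Desmond → Linnea → Victor → Vesna → Dave → Dana. That is 7 steps up, so Uma is 7 levels below Dana.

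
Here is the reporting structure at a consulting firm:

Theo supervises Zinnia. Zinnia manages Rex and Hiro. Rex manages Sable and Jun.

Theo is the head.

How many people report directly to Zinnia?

Zinnia directly manages Rex, Hiro. That is 2 direct reports.

2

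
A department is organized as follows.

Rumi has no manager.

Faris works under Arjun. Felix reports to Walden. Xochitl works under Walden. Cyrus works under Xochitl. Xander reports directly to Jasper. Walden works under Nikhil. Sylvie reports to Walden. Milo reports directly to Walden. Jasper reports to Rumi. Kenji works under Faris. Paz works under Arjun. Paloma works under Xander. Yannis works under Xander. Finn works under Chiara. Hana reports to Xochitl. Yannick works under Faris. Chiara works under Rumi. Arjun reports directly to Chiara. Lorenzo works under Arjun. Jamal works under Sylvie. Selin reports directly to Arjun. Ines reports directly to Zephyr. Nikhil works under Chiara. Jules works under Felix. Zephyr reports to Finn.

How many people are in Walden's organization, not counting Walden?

8

Walden directly manages Felix, Milo, Xochitl, Sylvie. Under Felix: Jules (1). Milo has no reports. Under Xochitl: Cyrus, Hana (2). Under Sylvie: Jamal (1). So Walden's organization is 4 direct reports plus everyone under them: 2 + 1 + 3 + 2 = 8.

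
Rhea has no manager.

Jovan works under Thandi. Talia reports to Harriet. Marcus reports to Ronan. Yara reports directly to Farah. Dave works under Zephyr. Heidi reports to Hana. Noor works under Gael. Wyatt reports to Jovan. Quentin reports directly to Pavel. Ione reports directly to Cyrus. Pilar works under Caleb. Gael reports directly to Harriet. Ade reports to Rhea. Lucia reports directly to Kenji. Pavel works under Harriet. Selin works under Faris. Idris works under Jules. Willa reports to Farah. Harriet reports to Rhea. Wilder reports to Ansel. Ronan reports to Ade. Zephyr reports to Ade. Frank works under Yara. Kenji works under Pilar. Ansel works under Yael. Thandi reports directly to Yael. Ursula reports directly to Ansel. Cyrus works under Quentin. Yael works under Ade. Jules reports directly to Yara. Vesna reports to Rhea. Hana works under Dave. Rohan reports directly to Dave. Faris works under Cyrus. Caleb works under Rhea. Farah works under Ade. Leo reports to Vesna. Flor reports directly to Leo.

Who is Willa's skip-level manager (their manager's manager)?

Willa reports to Farah, and Farah reports to Ade. So Willa's skip-level manager is Ade.

Ade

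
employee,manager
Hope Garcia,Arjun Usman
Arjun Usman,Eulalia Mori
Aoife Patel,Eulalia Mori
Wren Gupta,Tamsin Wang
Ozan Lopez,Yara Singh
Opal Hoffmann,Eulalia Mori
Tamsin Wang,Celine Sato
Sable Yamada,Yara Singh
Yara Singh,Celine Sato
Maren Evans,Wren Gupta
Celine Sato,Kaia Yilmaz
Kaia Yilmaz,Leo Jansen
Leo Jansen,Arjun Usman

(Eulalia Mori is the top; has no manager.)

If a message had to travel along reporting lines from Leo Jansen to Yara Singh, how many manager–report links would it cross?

3

Yara Singh is in Leo Jansen's organization: the chain from Yara Singh up to Leo Jansen is Yara Singh → Celine Sato → Kaia Yilmaz → Leo Jansen, which is 3 links.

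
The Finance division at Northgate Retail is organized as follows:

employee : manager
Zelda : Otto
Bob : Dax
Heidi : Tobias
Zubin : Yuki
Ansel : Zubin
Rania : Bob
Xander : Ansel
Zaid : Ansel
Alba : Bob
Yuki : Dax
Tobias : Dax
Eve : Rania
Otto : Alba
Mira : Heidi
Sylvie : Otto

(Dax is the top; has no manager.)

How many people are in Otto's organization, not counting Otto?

Otto directly manages Sylvie, Zelda. Sylvie has no reports. Zelda has no reports. So Otto's organization is 2 direct reports plus everyone under them: 1 + 1 = 2.

2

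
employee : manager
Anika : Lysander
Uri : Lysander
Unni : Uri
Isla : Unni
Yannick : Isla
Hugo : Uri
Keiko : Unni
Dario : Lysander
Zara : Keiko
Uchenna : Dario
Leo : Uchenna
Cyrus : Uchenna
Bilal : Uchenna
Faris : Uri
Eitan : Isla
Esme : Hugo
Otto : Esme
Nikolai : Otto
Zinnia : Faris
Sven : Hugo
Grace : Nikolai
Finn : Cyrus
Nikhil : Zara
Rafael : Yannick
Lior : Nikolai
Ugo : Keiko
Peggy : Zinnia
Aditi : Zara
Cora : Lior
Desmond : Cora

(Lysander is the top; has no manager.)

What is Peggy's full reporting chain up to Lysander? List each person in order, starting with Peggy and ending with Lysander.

Peggy reports to Zinnia. Zinnia reports to Faris. Faris reports to Uri. Uri reports to Lysander. Lysander is at the top.

Peggy -> Zinnia -> Faris -> Uri -> Lysander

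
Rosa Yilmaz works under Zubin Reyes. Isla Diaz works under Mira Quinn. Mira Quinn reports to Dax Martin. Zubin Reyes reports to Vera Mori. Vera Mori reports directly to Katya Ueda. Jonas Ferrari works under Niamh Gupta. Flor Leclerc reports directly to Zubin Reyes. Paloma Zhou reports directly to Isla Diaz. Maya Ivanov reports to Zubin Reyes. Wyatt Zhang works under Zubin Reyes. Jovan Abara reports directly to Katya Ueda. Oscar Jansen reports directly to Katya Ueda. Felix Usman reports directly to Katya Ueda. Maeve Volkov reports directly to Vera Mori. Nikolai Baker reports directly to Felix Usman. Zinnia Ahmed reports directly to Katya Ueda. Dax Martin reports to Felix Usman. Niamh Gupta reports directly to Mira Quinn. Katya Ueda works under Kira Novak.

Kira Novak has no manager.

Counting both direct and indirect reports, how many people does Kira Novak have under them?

Kira Novak directly manages Katya Ueda. Under Katya Ueda: Jovan Abara, Oscar Jansen, Zinnia Ahmed, Vera Mori, Maeve Volkov, Zubin Reyes, Flor Leclerc, Wyatt Zhang, Maya Ivanov, Rosa Yilmaz, Felix Usman, Nikolai Baker, Dax Martin, Mira Quinn, Isla Diaz, Paloma Zhou, Niamh Gupta, Jonas Ferrari (18). That's 19 in total.

19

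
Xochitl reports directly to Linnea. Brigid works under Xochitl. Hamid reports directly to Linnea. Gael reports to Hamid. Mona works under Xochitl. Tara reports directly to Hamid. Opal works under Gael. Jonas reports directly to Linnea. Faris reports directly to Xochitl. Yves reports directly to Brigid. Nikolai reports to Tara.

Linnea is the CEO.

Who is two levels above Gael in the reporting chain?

Linnea

Gael reports to Hamid, and Hamid reports to Linnea. So Gael's skip-level manager is Linnea.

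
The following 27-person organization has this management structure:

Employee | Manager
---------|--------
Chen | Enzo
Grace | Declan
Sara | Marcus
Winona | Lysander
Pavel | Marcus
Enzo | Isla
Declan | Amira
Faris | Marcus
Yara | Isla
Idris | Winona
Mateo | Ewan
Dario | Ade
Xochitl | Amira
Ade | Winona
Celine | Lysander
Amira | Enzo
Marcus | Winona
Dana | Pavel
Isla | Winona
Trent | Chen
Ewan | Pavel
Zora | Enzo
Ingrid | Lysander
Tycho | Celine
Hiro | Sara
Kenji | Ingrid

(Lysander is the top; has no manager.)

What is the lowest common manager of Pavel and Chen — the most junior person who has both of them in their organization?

Pavel's chain of managers is Marcus, Winona, Lysander. Chen's chain of managers is Enzo, Isla, Winona, Lysander. The first manager that appears in both chains is Winona.

Winona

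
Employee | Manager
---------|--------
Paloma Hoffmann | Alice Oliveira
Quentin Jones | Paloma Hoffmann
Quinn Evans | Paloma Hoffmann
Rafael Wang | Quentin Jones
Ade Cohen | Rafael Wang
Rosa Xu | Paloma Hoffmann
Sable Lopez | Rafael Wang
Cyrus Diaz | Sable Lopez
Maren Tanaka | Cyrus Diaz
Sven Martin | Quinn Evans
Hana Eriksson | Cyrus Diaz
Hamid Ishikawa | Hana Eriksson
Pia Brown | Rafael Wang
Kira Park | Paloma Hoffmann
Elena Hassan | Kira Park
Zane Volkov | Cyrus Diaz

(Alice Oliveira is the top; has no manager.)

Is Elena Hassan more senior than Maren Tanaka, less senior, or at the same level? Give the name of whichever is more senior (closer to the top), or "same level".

Elena Hassan is 3 levels below Alice Oliveira; Maren Tanaka is 6. Elena Hassan is higher.

Elena Hassan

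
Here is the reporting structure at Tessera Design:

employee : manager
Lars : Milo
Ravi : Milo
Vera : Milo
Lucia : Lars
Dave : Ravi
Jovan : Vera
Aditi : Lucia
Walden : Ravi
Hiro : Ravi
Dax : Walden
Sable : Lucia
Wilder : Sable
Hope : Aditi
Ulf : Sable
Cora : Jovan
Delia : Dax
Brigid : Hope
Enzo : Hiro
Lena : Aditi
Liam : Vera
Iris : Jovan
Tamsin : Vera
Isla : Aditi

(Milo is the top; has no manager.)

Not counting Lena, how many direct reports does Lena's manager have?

Lena reports to Aditi. Aditi's other direct reports are Hope, Isla — 2 peers.

2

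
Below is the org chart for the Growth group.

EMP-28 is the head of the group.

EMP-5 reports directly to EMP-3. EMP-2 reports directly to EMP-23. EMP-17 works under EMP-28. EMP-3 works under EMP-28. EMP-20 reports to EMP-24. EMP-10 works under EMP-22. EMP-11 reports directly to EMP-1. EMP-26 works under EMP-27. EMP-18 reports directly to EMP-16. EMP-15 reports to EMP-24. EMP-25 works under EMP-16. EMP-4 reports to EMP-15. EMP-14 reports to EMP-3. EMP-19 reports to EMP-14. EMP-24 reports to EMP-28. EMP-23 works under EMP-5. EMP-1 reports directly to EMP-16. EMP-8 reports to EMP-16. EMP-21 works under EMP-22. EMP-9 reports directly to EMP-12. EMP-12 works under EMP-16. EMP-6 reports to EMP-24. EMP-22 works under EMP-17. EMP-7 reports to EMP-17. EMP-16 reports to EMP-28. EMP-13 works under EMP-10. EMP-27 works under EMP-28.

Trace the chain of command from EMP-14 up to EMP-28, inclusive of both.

EMP-14 reports to EMP-3. EMP-3 reports to EMP-28. EMP-28 is at the top.

EMP-14 -> EMP-3 -> EMP-28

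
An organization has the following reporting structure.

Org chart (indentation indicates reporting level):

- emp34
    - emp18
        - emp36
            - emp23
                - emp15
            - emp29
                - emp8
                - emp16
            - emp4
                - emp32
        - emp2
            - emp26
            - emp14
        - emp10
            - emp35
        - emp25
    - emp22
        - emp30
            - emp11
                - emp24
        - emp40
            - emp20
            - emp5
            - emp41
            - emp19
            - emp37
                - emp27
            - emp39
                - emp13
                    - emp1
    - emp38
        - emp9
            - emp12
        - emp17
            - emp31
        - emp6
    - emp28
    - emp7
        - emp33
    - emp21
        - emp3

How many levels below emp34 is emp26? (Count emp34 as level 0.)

Chain from emp26 up to emp34: emp26 → emp2 → emp18 → emp34. That is 3 steps up, so emp26 is 3 levels below emp34.

3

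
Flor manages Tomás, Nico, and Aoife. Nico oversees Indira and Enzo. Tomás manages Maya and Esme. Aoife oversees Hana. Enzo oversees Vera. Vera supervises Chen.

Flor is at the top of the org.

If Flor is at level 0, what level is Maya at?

Chain from Maya up to Flor: Maya → Tomás → Flor. That is 2 steps up, so Maya is 2 levels below Flor.

2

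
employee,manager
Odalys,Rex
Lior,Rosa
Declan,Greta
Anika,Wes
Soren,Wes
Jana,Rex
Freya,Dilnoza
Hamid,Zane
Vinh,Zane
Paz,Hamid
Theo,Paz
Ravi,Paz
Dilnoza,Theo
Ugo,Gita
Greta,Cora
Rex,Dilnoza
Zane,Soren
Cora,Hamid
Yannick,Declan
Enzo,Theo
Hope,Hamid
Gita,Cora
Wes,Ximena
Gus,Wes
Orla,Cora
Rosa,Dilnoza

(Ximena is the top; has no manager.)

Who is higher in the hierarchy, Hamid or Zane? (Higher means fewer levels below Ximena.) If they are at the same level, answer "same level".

Hamid is 4 levels below Ximena; Zane is 3. Zane is higher.

Zane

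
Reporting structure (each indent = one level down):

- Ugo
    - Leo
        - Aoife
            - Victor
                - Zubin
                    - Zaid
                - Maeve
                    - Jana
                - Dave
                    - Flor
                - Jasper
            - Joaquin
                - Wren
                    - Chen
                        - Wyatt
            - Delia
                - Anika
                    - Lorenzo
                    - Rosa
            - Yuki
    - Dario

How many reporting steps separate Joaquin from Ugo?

Chain from Joaquin up to Ugo: Joaquin → Aoife → Leo → Ugo. That is 3 steps up, so Joaquin is 3 levels below Ugo.

3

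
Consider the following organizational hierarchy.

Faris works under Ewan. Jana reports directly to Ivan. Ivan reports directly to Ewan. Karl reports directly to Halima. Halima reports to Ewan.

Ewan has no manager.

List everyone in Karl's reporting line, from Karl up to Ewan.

Karl -> Halima -> Ewan

Karl reports to Halima. Halima reports to Ewan. Ewan is at the top.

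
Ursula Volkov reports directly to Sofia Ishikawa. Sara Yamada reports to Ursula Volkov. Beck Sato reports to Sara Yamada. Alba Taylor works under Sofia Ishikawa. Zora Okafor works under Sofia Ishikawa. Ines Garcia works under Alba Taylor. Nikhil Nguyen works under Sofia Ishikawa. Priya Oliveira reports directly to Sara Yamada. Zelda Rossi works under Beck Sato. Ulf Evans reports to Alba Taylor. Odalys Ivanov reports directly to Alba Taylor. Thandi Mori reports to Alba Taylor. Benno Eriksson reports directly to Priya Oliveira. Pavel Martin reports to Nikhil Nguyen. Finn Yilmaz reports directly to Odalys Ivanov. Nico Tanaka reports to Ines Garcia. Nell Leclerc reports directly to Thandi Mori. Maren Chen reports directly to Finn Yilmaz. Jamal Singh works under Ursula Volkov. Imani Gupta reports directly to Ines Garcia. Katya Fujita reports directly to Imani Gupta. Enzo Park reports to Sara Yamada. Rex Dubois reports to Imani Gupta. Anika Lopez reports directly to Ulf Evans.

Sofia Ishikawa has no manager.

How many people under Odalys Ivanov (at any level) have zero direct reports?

The only person in Odalys Ivanov's organization with no one reporting to them is Maren Chen. That is 1.

1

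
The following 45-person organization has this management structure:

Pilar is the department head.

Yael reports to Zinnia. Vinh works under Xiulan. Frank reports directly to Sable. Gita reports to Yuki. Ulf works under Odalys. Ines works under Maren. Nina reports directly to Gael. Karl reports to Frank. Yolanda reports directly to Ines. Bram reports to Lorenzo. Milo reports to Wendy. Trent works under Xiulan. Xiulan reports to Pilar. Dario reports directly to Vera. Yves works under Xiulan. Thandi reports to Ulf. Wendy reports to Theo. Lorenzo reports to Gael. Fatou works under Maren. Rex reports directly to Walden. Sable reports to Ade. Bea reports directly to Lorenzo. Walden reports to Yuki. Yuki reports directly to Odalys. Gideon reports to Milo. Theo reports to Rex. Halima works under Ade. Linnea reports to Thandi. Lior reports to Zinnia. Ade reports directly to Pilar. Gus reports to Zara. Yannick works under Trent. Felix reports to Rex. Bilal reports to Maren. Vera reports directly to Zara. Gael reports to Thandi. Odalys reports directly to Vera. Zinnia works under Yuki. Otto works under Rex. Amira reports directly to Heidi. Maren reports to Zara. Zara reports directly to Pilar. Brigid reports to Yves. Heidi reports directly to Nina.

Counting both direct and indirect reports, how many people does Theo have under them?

3

Theo directly manages Wendy. Under Wendy: Milo, Gideon (2). That's 3 in total.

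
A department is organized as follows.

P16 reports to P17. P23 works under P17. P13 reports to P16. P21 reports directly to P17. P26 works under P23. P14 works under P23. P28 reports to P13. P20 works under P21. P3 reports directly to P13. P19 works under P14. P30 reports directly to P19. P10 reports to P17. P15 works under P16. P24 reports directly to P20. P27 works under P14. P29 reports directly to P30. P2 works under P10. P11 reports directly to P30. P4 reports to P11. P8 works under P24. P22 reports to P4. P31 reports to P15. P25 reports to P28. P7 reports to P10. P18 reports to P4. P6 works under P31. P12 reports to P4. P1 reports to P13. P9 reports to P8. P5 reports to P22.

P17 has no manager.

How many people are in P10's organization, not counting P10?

2

P10 directly manages P2, P7. P2 has no reports. P7 has no reports. So P10's organization is 2 direct reports plus everyone under them: 1 + 1 = 2.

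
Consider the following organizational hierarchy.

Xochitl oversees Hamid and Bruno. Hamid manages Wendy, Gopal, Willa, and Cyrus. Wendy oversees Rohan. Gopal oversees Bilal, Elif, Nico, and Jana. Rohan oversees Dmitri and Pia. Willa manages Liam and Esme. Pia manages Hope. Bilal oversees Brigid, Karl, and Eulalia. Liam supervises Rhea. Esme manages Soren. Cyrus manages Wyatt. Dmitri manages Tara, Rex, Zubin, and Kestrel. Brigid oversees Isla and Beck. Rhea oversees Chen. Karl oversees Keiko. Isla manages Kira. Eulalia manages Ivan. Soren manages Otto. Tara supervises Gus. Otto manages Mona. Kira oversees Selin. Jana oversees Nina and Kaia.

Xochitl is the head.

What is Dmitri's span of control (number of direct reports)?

4

Dmitri directly manages Zubin, Tara, Kestrel, Rex. That is 4 direct reports.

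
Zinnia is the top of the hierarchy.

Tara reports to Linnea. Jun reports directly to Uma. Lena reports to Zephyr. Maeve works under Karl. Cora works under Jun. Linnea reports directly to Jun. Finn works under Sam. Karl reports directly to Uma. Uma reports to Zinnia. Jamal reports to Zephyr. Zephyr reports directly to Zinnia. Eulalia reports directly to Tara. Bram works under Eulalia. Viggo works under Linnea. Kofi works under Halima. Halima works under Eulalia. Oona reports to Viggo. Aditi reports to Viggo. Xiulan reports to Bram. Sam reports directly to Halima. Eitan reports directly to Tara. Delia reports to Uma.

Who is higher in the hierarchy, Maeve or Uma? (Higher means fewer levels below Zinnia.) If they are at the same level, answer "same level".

Maeve is 3 levels below Zinnia; Uma is 1. Uma is higher.

Uma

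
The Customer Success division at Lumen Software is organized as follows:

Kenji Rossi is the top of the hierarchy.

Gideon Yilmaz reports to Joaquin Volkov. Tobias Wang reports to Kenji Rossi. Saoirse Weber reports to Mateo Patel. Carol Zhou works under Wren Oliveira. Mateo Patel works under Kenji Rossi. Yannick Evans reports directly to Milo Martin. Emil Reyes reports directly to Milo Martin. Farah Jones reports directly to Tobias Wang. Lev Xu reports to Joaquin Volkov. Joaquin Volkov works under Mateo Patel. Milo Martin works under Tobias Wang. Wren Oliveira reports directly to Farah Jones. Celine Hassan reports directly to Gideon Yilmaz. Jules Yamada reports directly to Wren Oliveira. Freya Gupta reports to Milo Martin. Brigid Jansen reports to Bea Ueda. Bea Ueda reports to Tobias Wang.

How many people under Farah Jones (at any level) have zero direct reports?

2

The people in Farah Jones's organization with no one reporting to them are Carol Zhou, Jules Yamada. That is 2.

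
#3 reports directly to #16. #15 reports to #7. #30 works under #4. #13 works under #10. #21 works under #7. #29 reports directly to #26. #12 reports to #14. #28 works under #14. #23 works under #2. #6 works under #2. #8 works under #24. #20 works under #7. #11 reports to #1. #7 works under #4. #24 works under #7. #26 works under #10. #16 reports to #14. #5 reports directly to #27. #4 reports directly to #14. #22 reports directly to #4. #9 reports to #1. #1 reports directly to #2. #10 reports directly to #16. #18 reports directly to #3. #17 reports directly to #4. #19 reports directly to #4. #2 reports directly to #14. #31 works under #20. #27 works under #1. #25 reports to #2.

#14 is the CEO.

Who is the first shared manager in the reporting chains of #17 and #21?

#17's chain of managers is #4, #14. #21's chain of managers is #7, #4, #14. The first manager that appears in both chains is #4.

#4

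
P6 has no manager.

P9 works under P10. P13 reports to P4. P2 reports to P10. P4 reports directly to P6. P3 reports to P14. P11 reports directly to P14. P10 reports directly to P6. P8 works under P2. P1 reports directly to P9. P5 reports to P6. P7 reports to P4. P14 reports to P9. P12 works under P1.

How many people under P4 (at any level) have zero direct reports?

2

The people in P4's organization with no one reporting to them are P13, P7. That is 2.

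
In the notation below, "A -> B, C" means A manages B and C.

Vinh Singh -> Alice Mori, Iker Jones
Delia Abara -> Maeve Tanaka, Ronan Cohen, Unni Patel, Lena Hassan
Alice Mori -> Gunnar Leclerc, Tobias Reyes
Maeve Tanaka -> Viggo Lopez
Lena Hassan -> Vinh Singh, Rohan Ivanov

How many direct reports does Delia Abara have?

4

Delia Abara directly manages Maeve Tanaka, Ronan Cohen, Unni Patel, Lena Hassan. That is 4 direct reports.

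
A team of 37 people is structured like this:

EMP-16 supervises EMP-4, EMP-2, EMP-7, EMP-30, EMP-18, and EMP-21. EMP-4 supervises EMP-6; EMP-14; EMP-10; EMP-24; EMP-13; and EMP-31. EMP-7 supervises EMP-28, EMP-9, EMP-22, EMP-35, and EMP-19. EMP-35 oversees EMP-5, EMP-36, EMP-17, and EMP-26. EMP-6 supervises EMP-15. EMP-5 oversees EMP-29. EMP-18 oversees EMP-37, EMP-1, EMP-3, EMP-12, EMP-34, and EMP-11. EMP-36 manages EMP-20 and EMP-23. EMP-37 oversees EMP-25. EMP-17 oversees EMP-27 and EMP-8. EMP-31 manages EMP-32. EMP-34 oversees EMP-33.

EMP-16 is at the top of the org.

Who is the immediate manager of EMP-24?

EMP-4

EMP-24 reports directly to EMP-4.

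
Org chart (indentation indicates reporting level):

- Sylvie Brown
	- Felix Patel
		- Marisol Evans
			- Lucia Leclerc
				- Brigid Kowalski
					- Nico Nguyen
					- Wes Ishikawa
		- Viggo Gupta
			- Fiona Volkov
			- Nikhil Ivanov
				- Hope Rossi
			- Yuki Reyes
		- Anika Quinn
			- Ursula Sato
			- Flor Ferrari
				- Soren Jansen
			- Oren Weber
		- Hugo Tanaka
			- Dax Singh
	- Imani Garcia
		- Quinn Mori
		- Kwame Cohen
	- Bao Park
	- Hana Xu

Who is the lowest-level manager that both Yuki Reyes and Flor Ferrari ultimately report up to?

Yuki Reyes's chain of managers is Viggo Gupta, Felix Patel, Sylvie Brown. Flor Ferrari's chain of managers is Anika Quinn, Felix Patel, Sylvie Brown. The first manager that appears in both chains is Felix Patel.

Felix Patel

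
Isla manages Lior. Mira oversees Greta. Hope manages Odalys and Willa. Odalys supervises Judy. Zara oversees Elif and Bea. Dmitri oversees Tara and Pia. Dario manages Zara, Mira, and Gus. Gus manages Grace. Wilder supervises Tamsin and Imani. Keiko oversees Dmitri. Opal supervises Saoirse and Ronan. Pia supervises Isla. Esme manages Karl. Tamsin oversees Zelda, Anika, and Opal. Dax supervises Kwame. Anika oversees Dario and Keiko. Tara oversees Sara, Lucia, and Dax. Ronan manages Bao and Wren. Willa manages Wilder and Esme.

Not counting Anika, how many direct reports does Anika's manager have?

Anika reports to Tamsin. Tamsin's other direct reports are Opal, Zelda — 2 peers.

2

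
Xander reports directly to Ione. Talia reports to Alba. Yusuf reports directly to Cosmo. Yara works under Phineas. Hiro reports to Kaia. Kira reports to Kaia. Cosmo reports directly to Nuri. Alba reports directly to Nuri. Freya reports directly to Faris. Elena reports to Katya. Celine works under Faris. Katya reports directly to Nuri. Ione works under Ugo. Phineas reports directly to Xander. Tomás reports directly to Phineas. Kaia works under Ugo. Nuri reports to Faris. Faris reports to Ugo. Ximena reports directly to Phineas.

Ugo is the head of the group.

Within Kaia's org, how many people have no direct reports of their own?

2

The people in Kaia's organization with no one reporting to them are Kira, Hiro. That is 2.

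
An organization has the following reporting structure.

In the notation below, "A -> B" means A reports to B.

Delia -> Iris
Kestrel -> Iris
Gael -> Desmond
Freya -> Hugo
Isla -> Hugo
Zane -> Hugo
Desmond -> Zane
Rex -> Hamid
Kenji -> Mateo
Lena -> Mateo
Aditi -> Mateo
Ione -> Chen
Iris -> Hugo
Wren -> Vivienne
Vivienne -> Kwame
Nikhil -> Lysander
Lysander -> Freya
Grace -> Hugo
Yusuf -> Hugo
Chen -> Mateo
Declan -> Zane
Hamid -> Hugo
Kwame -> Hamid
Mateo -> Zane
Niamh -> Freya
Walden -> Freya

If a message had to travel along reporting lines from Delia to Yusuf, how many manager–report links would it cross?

Delia is 2 levels below Hugo, and Yusuf is 1 level below Hugo (their lowest common manager). The shortest path runs up from Delia to Hugo and back down to Yusuf: 2 + 1 = 3 links.

3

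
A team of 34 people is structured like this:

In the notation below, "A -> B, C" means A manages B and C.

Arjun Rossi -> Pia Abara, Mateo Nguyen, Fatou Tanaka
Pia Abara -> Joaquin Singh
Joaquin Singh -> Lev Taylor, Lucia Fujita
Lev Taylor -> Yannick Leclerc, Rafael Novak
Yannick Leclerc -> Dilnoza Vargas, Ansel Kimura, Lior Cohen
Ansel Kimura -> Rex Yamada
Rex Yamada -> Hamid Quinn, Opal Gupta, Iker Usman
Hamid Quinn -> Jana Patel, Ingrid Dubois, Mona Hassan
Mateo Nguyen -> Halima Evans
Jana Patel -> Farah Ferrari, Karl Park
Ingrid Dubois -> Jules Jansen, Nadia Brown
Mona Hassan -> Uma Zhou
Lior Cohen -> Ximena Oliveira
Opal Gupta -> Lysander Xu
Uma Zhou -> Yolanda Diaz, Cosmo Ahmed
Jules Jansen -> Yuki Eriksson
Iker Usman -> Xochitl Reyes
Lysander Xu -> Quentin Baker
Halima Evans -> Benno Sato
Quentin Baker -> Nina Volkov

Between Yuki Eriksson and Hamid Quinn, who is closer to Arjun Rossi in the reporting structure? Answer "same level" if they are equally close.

Hamid Quinn

Yuki Eriksson is 10 levels below Arjun Rossi; Hamid Quinn is 7. Hamid Quinn is higher.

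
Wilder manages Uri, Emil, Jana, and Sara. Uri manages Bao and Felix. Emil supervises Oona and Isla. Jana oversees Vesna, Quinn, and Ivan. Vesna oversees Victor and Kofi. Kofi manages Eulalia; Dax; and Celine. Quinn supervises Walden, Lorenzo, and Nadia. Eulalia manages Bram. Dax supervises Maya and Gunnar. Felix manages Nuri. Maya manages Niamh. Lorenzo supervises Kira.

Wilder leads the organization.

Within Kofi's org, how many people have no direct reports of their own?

4

The people in Kofi's organization with no one reporting to them are Celine, Gunnar, Niamh, Bram. That is 4.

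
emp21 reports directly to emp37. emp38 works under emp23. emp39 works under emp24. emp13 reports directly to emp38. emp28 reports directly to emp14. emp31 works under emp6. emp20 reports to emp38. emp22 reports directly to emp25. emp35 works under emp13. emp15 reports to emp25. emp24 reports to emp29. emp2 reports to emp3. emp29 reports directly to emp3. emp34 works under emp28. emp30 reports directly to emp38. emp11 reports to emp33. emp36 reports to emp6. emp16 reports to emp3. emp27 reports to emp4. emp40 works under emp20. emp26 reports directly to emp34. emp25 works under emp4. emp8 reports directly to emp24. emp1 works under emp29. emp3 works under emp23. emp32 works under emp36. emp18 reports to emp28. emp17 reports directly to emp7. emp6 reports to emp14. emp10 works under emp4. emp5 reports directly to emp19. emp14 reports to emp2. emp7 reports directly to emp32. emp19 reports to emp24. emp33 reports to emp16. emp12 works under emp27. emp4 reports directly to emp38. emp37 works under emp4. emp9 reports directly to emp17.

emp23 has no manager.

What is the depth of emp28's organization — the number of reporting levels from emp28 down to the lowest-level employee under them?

The longest chain under emp28 runs emp28 → emp34 → emp26, which is 2 levels below emp28.

2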